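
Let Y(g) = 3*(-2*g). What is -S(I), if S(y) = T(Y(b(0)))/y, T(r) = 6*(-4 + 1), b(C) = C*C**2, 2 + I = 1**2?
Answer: -18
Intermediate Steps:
I = -1 (I = -2 + 1**2 = -2 + 1 = -1)
b(C) = C**3
Y(g) = -6*g
T(r) = -18 (T(r) = 6*(-3) = -18)
S(y) = -18/y
-S(I) = -(-18)/(-1) = -(-18)*(-1) = -1*18 = -18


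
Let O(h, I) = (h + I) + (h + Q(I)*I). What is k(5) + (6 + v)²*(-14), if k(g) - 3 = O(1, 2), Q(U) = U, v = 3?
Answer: -1123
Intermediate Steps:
O(h, I) = I + I² + 2*h (O(h, I) = (h + I) + (h + I*I) = (I + h) + (h + I²) = I + I² + 2*h)
k(g) = 11 (k(g) = 3 + (2 + 2² + 2*1) = 3 + (2 + 4 + 2) = 3 + 8 = 11)
k(5) + (6 + v)²*(-14) = 11 + (6 + 3)²*(-14) = 11 + 9²*(-14) = 11 + 81*(-14) = 11 - 1134 = -1123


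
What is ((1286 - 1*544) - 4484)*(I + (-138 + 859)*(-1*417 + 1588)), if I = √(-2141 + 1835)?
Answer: -3159336922 - 11226*I*√34 ≈ -3.1593e+9 - 65458.0*I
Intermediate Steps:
I = 3*I*√34 (I = √(-306) = 3*I*√34 ≈ 17.493*I)
((1286 - 1*544) - 4484)*(I + (-138 + 859)*(-1*417 + 1588)) = ((1286 - 1*544) - 4484)*(3*I*√34 + (-138 + 859)*(-1*417 + 1588)) = ((1286 - 544) - 4484)*(3*I*√34 + 721*(-417 + 1588)) = (742 - 4484)*(3*I*√34 + 721*1171) = -3742*(3*I*√34 + 844291) = -3742*(844291 + 3*I*√34) = -3159336922 - 11226*I*√34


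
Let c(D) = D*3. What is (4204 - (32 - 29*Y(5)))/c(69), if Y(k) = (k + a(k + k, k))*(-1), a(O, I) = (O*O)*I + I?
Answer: -10618/207 ≈ -51.295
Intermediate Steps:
c(D) = 3*D
a(O, I) = I + I*O**2 (a(O, I) = O**2*I + I = I*O**2 + I = I + I*O**2)
Y(k) = -k - k*(1 + 4*k**2) (Y(k) = (k + k*(1 + (k + k)**2))*(-1) = (k + k*(1 + (2*k)**2))*(-1) = (k + k*(1 + 4*k**2))*(-1) = -k - k*(1 + 4*k**2))
(4204 - (32 - 29*Y(5)))/c(69) = (4204 - (32 - 29*(-4*5**3 - 2*5)))/((3*69)) = (4204 - (32 - 29*(-4*125 - 10)))/207 = (4204 - (32 - 29*(-500 - 10)))*(1/207) = (4204 - (32 - 29*(-510)))*(1/207) = (4204 - (32 + 14790))*(1/207) = (4204 - 1*14822)*(1/207) = (4204 - 14822)*(1/207) = -10618*1/207 = -10618/207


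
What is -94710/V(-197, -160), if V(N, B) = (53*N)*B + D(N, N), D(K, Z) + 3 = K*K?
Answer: -47355/854683 ≈ -0.055407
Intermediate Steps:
D(K, Z) = -3 + K² (D(K, Z) = -3 + K*K = -3 + K²)
V(N, B) = -3 + N² + 53*B*N (V(N, B) = (53*N)*B + (-3 + N²) = 53*B*N + (-3 + N²) = -3 + N² + 53*B*N)
-94710/V(-197, -160) = -94710/(-3 + (-197)² + 53*(-160)*(-197)) = -94710/(-3 + 38809 + 1670560) = -94710/1709366 = -94710*1/1709366 = -47355/854683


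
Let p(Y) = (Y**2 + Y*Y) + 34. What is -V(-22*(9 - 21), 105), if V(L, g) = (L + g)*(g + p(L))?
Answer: -51486939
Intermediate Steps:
p(Y) = 34 + 2*Y**2 (p(Y) = (Y**2 + Y**2) + 34 = 2*Y**2 + 34 = 34 + 2*Y**2)
V(L, g) = (L + g)*(34 + g + 2*L**2) (V(L, g) = (L + g)*(g + (34 + 2*L**2)) = (L + g)*(34 + g + 2*L**2))
-V(-22*(9 - 21), 105) = -(105**2 - 22*(9 - 21)*105 + 2*(-22*(9 - 21))*(17 + (-22*(9 - 21))**2) + 2*105*(17 + (-22*(9 - 21))**2)) = -(11025 - 22*(-12)*105 + 2*(-22*(-12))*(17 + (-22*(-12))**2) + 2*105*(17 + (-22*(-12))**2)) = -(11025 + 264*105 + 2*264*(17 + 264**2) + 2*105*(17 + 264**2)) = -(11025 + 27720 + 2*264*(17 + 69696) + 2*105*(17 + 69696)) = -(11025 + 27720 + 2*264*69713 + 2*105*69713) = -(11025 + 27720 + 36808464 + 14639730) = -1*51486939 = -51486939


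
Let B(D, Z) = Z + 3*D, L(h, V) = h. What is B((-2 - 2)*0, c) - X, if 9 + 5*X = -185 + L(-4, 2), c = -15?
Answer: 123/5 ≈ 24.600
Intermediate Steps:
X = -198/5 (X = -9/5 + (-185 - 4)/5 = -9/5 + (⅕)*(-189) = -9/5 - 189/5 = -198/5 ≈ -39.600)
B((-2 - 2)*0, c) - X = (-15 + 3*((-2 - 2)*0)) - 1*(-198/5) = (-15 + 3*(-4*0)) + 198/5 = (-15 + 3*0) + 198/5 = (-15 + 0) + 198/5 = -15 + 198/5 = 123/5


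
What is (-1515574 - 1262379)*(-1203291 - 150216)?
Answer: 3759978831171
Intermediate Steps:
(-1515574 - 1262379)*(-1203291 - 150216) = -2777953*(-1353507) = 3759978831171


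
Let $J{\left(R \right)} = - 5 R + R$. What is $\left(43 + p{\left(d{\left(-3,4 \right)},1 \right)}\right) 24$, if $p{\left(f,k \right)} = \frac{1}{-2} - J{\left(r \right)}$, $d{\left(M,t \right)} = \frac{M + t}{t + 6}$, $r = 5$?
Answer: $1500$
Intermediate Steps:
$d{\left(M,t \right)} = \frac{M + t}{6 + t}$
$J{\left(R \right)} = - 4 R$
$p{\left(f,k \right)} = \frac{39}{2}$ ($p{\left(f,k \right)} = \frac{1}{-2} - \left(-4\right) 5 = - \frac{1}{2} - -20 = - \frac{1}{2} + 20 = \frac{39}{2}$)
$\left(43 + p{\left(d{\left(-3,4 \right)},1 \right)}\right) 24 = \left(43 + \frac{39}{2}\right) 24 = \frac{125}{2} \cdot 24 = 1500$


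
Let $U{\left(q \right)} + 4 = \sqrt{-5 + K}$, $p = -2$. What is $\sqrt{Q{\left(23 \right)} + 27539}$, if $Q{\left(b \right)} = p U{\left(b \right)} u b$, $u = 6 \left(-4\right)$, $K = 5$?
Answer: $\sqrt{23123} \approx 152.06$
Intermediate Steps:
$U{\left(q \right)} = -4$ ($U{\left(q \right)} = -4 + \sqrt{-5 + 5} = -4 + \sqrt{0} = -4 + 0 = -4$)
$u = -24$
$Q{\left(b \right)} = - 192 b$ ($Q{\left(b \right)} = \left(-2\right) \left(-4\right) \left(-24\right) b = 8 \left(-24\right) b = - 192 b$)
$\sqrt{Q{\left(23 \right)} + 27539} = \sqrt{\left(-192\right) 23 + 27539} = \sqrt{-4416 + 27539} = \sqrt{23123}$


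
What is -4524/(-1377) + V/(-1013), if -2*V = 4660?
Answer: 2597074/464967 ≈ 5.5855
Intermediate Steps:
V = -2330 (V = -½*4660 = -2330)
-4524/(-1377) + V/(-1013) = -4524/(-1377) - 2330/(-1013) = -4524*(-1/1377) - 2330*(-1/1013) = 1508/459 + 2330/1013 = 2597074/464967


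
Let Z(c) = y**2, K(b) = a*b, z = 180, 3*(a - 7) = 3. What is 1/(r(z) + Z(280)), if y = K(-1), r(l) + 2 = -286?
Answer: -1/224 ≈ -0.0044643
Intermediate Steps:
a = 8 (a = 7 + (1/3)*3 = 7 + 1 = 8)
K(b) = 8*b
r(l) = -288 (r(l) = -2 - 286 = -288)
y = -8 (y = 8*(-1) = -8)
Z(c) = 64 (Z(c) = (-8)**2 = 64)
1/(r(z) + Z(280)) = 1/(-288 + 64) = 1/(-224) = -1/224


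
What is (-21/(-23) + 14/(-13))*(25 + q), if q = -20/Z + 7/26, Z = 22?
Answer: -341383/85514 ≈ -3.9921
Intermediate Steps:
q = -183/286 (q = -20/22 + 7/26 = -20*1/22 + 7*(1/26) = -10/11 + 7/26 = -183/286 ≈ -0.63986)
(-21/(-23) + 14/(-13))*(25 + q) = (-21/(-23) + 14/(-13))*(25 - 183/286) = (-21*(-1/23) + 14*(-1/13))*(6967/286) = (21/23 - 14/13)*(6967/286) = -49/299*6967/286 = -341383/85514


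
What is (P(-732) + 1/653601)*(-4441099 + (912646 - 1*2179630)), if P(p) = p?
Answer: 2730952004330273/653601 ≈ 4.1783e+9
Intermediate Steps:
(P(-732) + 1/653601)*(-4441099 + (912646 - 1*2179630)) = (-732 + 1/653601)*(-4441099 + (912646 - 1*2179630)) = (-732 + 1/653601)*(-4441099 + (912646 - 2179630)) = -478435931*(-4441099 - 1266984)/653601 = -478435931/653601*(-5708083) = 2730952004330273/653601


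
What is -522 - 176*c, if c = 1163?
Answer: -205210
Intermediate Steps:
-522 - 176*c = -522 - 176*1163 = -522 - 204688 = -205210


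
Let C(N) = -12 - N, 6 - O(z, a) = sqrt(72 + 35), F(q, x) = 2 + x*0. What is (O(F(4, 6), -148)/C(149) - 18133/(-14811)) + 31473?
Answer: 75052433630/2384571 + sqrt(107)/161 ≈ 31474.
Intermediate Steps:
F(q, x) = 2 (F(q, x) = 2 + 0 = 2)
O(z, a) = 6 - sqrt(107) (O(z, a) = 6 - sqrt(72 + 35) = 6 - sqrt(107))
(O(F(4, 6), -148)/C(149) - 18133/(-14811)) + 31473 = ((6 - sqrt(107))/(-12 - 1*149) - 18133/(-14811)) + 31473 = ((6 - sqrt(107))/(-12 - 149) - 18133*(-1/14811)) + 31473 = ((6 - sqrt(107))/(-161) + 18133/14811) + 31473 = ((6 - sqrt(107))*(-1/161) + 18133/14811) + 31473 = ((-6/161 + sqrt(107)/161) + 18133/14811) + 31473 = (2830547/2384571 + sqrt(107)/161) + 31473 = 75052433630/2384571 + sqrt(107)/161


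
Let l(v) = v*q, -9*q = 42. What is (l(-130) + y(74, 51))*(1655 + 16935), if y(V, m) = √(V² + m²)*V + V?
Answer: 37960780/3 + 1375660*√8077 ≈ 1.3629e+8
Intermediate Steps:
q = -14/3 (q = -⅑*42 = -14/3 ≈ -4.6667)
l(v) = -14*v/3 (l(v) = v*(-14/3) = -14*v/3)
y(V, m) = V + V*√(V² + m²) (y(V, m) = V*√(V² + m²) + V = V + V*√(V² + m²))
(l(-130) + y(74, 51))*(1655 + 16935) = (-14/3*(-130) + 74*(1 + √(74² + 51²)))*(1655 + 16935) = (1820/3 + 74*(1 + √(5476 + 2601)))*18590 = (1820/3 + 74*(1 + √8077))*18590 = (1820/3 + (74 + 74*√8077))*18590 = (2042/3 + 74*√8077)*18590 = 37960780/3 + 1375660*√8077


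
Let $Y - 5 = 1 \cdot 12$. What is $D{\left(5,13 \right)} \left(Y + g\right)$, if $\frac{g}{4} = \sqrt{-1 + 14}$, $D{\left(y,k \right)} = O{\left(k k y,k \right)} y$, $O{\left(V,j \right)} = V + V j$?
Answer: $1005550 + 236600 \sqrt{13} \approx 1.8586 \cdot 10^{6}$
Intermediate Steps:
$D{\left(y,k \right)} = k^{2} y^{2} \left(1 + k\right)$ ($D{\left(y,k \right)} = k k y \left(1 + k\right) y = k^{2} y \left(1 + k\right) y = y k^{2} \left(1 + k\right) y = k^{2} y^{2} \left(1 + k\right)$)
$Y = 17$ ($Y = 5 + 1 \cdot 12 = 5 + 12 = 17$)
$g = 4 \sqrt{13}$ ($g = 4 \sqrt{-1 + 14} = 4 \sqrt{13} \approx 14.422$)
$D{\left(5,13 \right)} \left(Y + g\right) = 13^{2} \cdot 5^{2} \left(1 + 13\right) \left(17 + 4 \sqrt{13}\right) = 169 \cdot 25 \cdot 14 \left(17 + 4 \sqrt{13}\right) = 59150 \left(17 + 4 \sqrt{13}\right) = 1005550 + 236600 \sqrt{13}$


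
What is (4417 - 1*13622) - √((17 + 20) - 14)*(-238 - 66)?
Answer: -9205 + 304*√23 ≈ -7747.1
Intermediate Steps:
(4417 - 1*13622) - √((17 + 20) - 14)*(-238 - 66) = (4417 - 13622) - √(37 - 14)*(-304) = -9205 - √23*(-304) = -9205 - (-304)*√23 = -9205 + 304*√23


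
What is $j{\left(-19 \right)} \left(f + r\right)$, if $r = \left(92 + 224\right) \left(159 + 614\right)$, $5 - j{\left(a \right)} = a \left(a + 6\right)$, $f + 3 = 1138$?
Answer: $-59387526$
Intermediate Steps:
$f = 1135$ ($f = -3 + 1138 = 1135$)
$j{\left(a \right)} = 5 - a \left(6 + a\right)$ ($j{\left(a \right)} = 5 - a \left(a + 6\right) = 5 - a \left(6 + a\right)$)
$r = 244268$ ($r = 316 \cdot 773 = 244268$)
$j{\left(-19 \right)} \left(f + r\right) = \left(5 - \left(-19\right)^{2} - -114\right) \left(1135 + 244268\right) = \left(5 - 361 + 114\right) 245403 = \left(-242\right) 245403 = -59387526$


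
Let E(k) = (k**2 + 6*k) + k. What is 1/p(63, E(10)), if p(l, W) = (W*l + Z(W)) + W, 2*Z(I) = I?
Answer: 1/10965 ≈ 9.1199e-5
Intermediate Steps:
Z(I) = I/2
E(k) = k**2 + 7*k
p(l, W) = 3*W/2 + W*l (p(l, W) = (W*l + W/2) + W = (W/2 + W*l) + W = 3*W/2 + W*l)
1/p(63, E(10)) = 1/((10*(7 + 10))*(3 + 2*63)/2) = 1/((10*17)*(3 + 126)/2) = 1/((1/2)*170*129) = 1/10965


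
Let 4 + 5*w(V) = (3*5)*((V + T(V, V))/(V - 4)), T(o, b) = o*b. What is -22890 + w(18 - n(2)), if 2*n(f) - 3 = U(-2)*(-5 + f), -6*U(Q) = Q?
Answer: -1483312/65 ≈ -22820.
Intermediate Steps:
U(Q) = -Q/6
T(o, b) = b*o
n(f) = ⅔ + f/6 (n(f) = 3/2 + ((-⅙*(-2))*(-5 + f))/2 = 3/2 + ((-5 + f)/3)/2 = 3/2 + (-5/3 + f/3)/2 = 3/2 + (-⅚ + f/6) = ⅔ + f/6)
w(V) = -⅘ + 3*(V + V²)/(-4 + V) (w(V) = -⅘ + ((3*5)*((V + V*V)/(V - 4)))/5 = -⅘ + (15*((V + V²)/(-4 + V)))/5 = -⅘ + (15*(V + V²)/(-4 + V))/5 = -⅘ + 3*(V + V²)/(-4 + V))
-22890 + w(18 - n(2)) = -22890 + (16 + 11*(18 - (⅔ + (⅙)*2)) + 15*(18 - (⅔ + (⅙)*2))²)/(5*(-4 + (18 - (⅔ + (⅙)*2)))) = -22890 + (16 + 11*(18 - (⅔ + ⅓)) + 15*(18 - (⅔ + ⅓))²)/(5*(-4 + (18 - (⅔ + ⅓)))) = -22890 + (16 + 11*(18 - 1*1) + 15*(18 - 1*1)²)/(5*(-4 + (18 - 1*1))) = -22890 + (16 + 11*(18 - 1) + 15*(18 - 1)²)/(5*(-4 + (18 - 1))) = -22890 + (16 + 11*17 + 15*17²)/(5*(-4 + 17)) = -22890 + (⅕)*(16 + 187 + 15*289)/13 = -22890 + (⅕)*(1/13)*(16 + 187 + 4335) = -22890 + (⅕)*(1/13)*4538 = -22890 + 4538/65 = -1483312/65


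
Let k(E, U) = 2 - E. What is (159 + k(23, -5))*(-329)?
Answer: -45402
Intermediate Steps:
(159 + k(23, -5))*(-329) = (159 + (2 - 1*23))*(-329) = (159 + (2 - 23))*(-329) = (159 - 21)*(-329) = 138*(-329) = -45402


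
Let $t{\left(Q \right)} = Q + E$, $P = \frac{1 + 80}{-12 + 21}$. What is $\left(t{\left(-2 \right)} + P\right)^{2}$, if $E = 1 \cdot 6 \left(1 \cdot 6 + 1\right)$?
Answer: $2401$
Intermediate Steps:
$P = 9$ ($P = \frac{81}{9} = 81 \cdot \frac{1}{9} = 9$)
$E = 42$ ($E = 6 \left(6 + 1\right) = 6 \cdot 7 = 42$)
$t{\left(Q \right)} = 42 + Q$ ($t{\left(Q \right)} = Q + 42 = 42 + Q$)
$\left(t{\left(-2 \right)} + P\right)^{2} = \left(\left(42 - 2\right) + 9\right)^{2} = \left(40 + 9\right)^{2} = 49^{2} = 2401$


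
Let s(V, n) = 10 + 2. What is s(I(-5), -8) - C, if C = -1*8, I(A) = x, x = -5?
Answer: 20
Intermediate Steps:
I(A) = -5
C = -8
s(V, n) = 12
s(I(-5), -8) - C = 12 - 1*(-8) = 12 + 8 = 20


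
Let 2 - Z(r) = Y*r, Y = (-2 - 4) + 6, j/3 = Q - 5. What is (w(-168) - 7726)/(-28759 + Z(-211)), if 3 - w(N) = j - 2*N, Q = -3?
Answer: 8035/28757 ≈ 0.27941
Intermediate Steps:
j = -24 (j = 3*(-3 - 5) = 3*(-8) = -24)
Y = 0 (Y = -6 + 6 = 0)
w(N) = 27 + 2*N (w(N) = 3 - (-24 - 2*N) = 3 + (24 + 2*N) = 27 + 2*N)
Z(r) = 2 (Z(r) = 2 - 0*r = 2 - 1*0 = 2 + 0 = 2)
(w(-168) - 7726)/(-28759 + Z(-211)) = ((27 + 2*(-168)) - 7726)/(-28759 + 2) = ((27 - 336) - 7726)/(-28757) = (-309 - 7726)*(-1/28757) = -8035*(-1/28757) = 8035/28757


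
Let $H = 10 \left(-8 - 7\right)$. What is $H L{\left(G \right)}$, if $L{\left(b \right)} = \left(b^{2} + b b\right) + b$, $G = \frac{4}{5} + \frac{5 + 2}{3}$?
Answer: $- \frac{10246}{3} \approx -3415.3$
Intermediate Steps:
$H = -150$ ($H = 10 \left(-15\right) = -150$)
$G = \frac{47}{15}$ ($G = 4 \cdot \frac{1}{5} + 7 \cdot \frac{1}{3} = \frac{4}{5} + \frac{7}{3} = \frac{47}{15} \approx 3.1333$)
$L{\left(b \right)} = b + 2 b^{2}$ ($L{\left(b \right)} = \left(b^{2} + b^{2}\right) + b = 2 b^{2} + b = b + 2 b^{2}$)
$H L{\left(G \right)} = - 150 \frac{47 \left(1 + 2 \cdot \frac{47}{15}\right)}{15} = - 150 \frac{47 \left(1 + \frac{94}{15}\right)}{15} = - 150 \cdot \frac{47}{15} \cdot \frac{109}{15} = \left(-150\right) \frac{5123}{225} = - \frac{10246}{3}$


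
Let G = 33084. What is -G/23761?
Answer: -33084/23761 ≈ -1.3924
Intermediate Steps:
-G/23761 = -33084/23761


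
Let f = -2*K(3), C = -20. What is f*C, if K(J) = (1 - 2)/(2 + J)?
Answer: -8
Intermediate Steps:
K(J) = -1/(2 + J)
f = 2/5 (f = -(-2)/(2 + 3) = -(-2)/5 = -2*(-1/5) = 2/5 ≈ 0.40000)
f*C = (2/5)*(-20) = -8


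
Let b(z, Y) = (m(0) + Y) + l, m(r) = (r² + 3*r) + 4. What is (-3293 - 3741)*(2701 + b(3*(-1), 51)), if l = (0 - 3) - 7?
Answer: -19315364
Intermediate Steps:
m(r) = 4 + r² + 3*r
l = -10 (l = -3 - 7 = -10)
b(z, Y) = -6 + Y (b(z, Y) = ((4 + 0² + 3*0) + Y) - 10 = ((4 + 0 + 0) + Y) - 10 = (4 + Y) - 10 = -6 + Y)
(-3293 - 3741)*(2701 + b(3*(-1), 51)) = (-3293 - 3741)*(2701 + (-6 + 51)) = -7034*(2701 + 45) = -7034*2746 = -19315364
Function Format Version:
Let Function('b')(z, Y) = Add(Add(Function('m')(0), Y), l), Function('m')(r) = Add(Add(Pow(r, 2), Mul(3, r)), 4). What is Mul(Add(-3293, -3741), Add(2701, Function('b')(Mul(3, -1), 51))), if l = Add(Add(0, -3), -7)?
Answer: -19315364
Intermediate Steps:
Function('m')(r) = Add(4, Pow(r, 2), Mul(3, r))
l = -10 (l = Add(-3, -7) = -10)
Function('b')(z, Y) = Add(-6, Y) (Function('b')(z, Y) = Add(Add(Add(4, Pow(0, 2), Mul(3, 0)), Y), -10) = Add(Add(Add(4, 0, 0), Y), -10) = Add(Add(4, Y), -10) = Add(-6, Y))
Mul(Add(-3293, -3741), Add(2701, Function('b')(Mul(3, -1), 51))) = Mul(Add(-3293, -3741), Add(2701, Add(-6, 51))) = Mul(-7034, Add(2701, 45)) = Mul(-7034, 2746) = -19315364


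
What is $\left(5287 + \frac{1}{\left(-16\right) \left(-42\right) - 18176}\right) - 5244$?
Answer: $\frac{752671}{17504} \approx 43.0$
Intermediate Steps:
$\left(5287 + \frac{1}{\left(-16\right) \left(-42\right) - 18176}\right) - 5244 = \left(5287 + \frac{1}{672 - 18176}\right) - 5244 = \left(5287 + \frac{1}{-17504}\right) - 5244 = \left(5287 - \frac{1}{17504}\right) - 5244 = \frac{92543647}{17504} - 5244 = \frac{752671}{17504}$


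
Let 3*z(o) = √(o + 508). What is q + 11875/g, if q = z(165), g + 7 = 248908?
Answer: 11875/248901 + √673/3 ≈ 8.6951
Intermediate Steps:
g = 248901 (g = -7 + 248908 = 248901)
z(o) = √(508 + o)/3 (z(o) = √(o + 508)/3 = √(508 + o)/3)
q = √673/3 (q = √(508 + 165)/3 = √673/3 ≈ 8.6474)
q + 11875/g = √673/3 + 11875/248901 = 11875/248901 + √673/3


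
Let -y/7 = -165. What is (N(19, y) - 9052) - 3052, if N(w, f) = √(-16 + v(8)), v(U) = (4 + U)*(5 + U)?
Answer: -12104 + 2*√35 ≈ -12092.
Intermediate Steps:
y = 1155 (y = -7*(-165) = 1155)
N(w, f) = 2*√35 (N(w, f) = √(-16 + (20 + 8² + 9*8)) = √(-16 + (20 + 64 + 72)) = √(-16 + 156) = √140 = 2*√35)
(N(19, y) - 9052) - 3052 = (2*√35 - 9052) - 3052 = (-9052 + 2*√35) - 3052 = -12104 + 2*√35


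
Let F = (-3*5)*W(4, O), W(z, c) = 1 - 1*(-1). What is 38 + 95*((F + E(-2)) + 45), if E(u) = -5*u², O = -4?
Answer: -437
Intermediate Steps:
W(z, c) = 2 (W(z, c) = 1 + 1 = 2)
F = -30 (F = -3*5*2 = -15*2 = -30)
38 + 95*((F + E(-2)) + 45) = 38 + 95*((-30 - 5*(-2)²) + 45) = 38 + 95*((-30 - 5*4) + 45) = 38 + 95*((-30 - 20) + 45) = 38 + 95*(-50 + 45) = 38 + 95*(-5) = 38 - 475 = -437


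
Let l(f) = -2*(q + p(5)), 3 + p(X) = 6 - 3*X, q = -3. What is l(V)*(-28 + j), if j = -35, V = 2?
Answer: -1890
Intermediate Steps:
p(X) = 3 - 3*X (p(X) = -3 + (6 - 3*X) = 3 - 3*X)
l(f) = 30 (l(f) = -2*(-3 + (3 - 3*5)) = -2*(-3 + (3 - 15)) = -2*(-3 - 12) = -2*(-15) = 30)
l(V)*(-28 + j) = 30*(-28 - 35) = 30*(-63) = -1890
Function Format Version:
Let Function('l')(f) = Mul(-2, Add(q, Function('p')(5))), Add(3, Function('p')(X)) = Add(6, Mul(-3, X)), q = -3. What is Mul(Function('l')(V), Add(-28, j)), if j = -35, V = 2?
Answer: -1890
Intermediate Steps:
Function('p')(X) = Add(3, Mul(-3, X)) (Function('p')(X) = Add(-3, Add(6, Mul(-3, X))) = Add(3, Mul(-3, X)))
Function('l')(f) = 30 (Function('l')(f) = Mul(-2, Add(-3, Add(3, Mul(-3, 5)))) = Mul(-2, Add(-3, Add(3, -15))) = Mul(-2, Add(-3, -12)) = Mul(-2, -15) = 30)
Mul(Function('l')(V), Add(-28, j)) = Mul(30, Add(-28, -35)) = Mul(30, -63) = -1890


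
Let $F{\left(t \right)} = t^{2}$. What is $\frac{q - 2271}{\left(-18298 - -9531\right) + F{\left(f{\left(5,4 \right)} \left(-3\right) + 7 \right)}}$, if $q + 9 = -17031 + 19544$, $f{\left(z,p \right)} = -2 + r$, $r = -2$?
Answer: $- \frac{233}{8406} \approx -0.027718$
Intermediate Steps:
$f{\left(z,p \right)} = -4$ ($f{\left(z,p \right)} = -2 - 2 = -4$)
$q = 2504$ ($q = -9 + \left(-17031 + 19544\right) = -9 + 2513 = 2504$)
$\frac{q - 2271}{\left(-18298 - -9531\right) + F{\left(f{\left(5,4 \right)} \left(-3\right) + 7 \right)}} = \frac{2504 - 2271}{\left(-18298 - -9531\right) + \left(\left(-4\right) \left(-3\right) + 7\right)^{2}} = \frac{233}{\left(-18298 + 9531\right) + \left(12 + 7\right)^{2}} = \frac{233}{-8767 + 19^{2}} = \frac{233}{-8767 + 361} = \frac{233}{-8406} = 233 \left(- \frac{1}{8406}\right) = - \frac{233}{8406}$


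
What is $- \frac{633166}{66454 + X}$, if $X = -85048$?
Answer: $\frac{316583}{9297} \approx 34.052$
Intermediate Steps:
$- \frac{633166}{66454 + X} = - \frac{633166}{66454 - 85048} = - \frac{633166}{-18594} = \left(-633166\right) \left(- \frac{1}{18594}\right) = \frac{316583}{9297}$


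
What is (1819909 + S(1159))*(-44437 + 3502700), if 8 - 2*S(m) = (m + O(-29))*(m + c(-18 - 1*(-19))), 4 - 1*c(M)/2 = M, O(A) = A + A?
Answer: 8151682671343/2 ≈ 4.0758e+12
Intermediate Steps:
O(A) = 2*A
c(M) = 8 - 2*M
S(m) = 4 - (-58 + m)*(6 + m)/2 (S(m) = 4 - (m + 2*(-29))*(m + (8 - 2*(-18 - 1*(-19))))/2 = 4 - (m - 58)*(m + (8 - 2*(-18 + 19)))/2 = 4 - (-58 + m)*(m + (8 - 2*1))/2 = 4 - (-58 + m)*(m + (8 - 2))/2 = 4 - (-58 + m)*(m + 6)/2 = 4 - (-58 + m)*(6 + m)/2)
(1819909 + S(1159))*(-44437 + 3502700) = (1819909 + (178 + 26*1159 - ½*1159²))*(-44437 + 3502700) = (1819909 + (178 + 30134 - ½*1343281))*3458263 = (1819909 + (178 + 30134 - 1343281/2))*3458263 = (1819909 - 1282657/2)*3458263 = (2357161/2)*3458263 = 8151682671343/2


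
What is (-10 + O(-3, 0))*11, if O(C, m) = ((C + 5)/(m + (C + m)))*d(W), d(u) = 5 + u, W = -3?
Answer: -374/3 ≈ -124.67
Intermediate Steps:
O(C, m) = 2*(5 + C)/(C + 2*m) (O(C, m) = ((C + 5)/(m + (C + m)))*(5 - 3) = ((5 + C)/(C + 2*m))*2 = 2*(5 + C)/(C + 2*m))
(-10 + O(-3, 0))*11 = (-10 + 2*(5 - 3)/(-3 + 2*0))*11 = (-10 + 2*2/(-3 + 0))*11 = (-10 + 2*2/(-3))*11 = (-10 + 2*(-1/3)*2)*11 = (-10 - 4/3)*11 = -34/3*11 = -374/3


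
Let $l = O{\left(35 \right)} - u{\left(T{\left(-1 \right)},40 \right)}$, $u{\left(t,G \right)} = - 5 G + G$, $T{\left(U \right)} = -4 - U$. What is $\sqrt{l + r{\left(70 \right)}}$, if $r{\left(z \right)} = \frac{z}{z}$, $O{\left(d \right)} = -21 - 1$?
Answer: $\sqrt{139} \approx 11.79$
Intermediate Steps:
$O{\left(d \right)} = -22$ ($O{\left(d \right)} = -21 - 1 = -22$)
$u{\left(t,G \right)} = - 4 G$
$r{\left(z \right)} = 1$
$l = 138$ ($l = -22 - \left(-4\right) 40 = -22 - -160 = -22 + 160 = 138$)
$\sqrt{l + r{\left(70 \right)}} = \sqrt{138 + 1} = \sqrt{139}$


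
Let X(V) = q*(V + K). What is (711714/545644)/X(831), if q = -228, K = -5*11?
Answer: -118619/16089950272 ≈ -7.3722e-6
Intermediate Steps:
K = -55
X(V) = 12540 - 228*V (X(V) = -228*(V - 55) = -228*(-55 + V) = 12540 - 228*V)
(711714/545644)/X(831) = (711714/545644)/(12540 - 228*831) = (711714*(1/545644))/(12540 - 189468) = (355857/272822)/(-176928) = (355857/272822)*(-1/176928) = -118619/16089950272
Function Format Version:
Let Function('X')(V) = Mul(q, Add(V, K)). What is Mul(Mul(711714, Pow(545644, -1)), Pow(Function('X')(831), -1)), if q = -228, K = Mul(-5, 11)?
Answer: Rational(-118619, 16089950272) ≈ -7.3722e-6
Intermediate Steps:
K = -55
Function('X')(V) = Add(12540, Mul(-228, V)) (Function('X')(V) = Mul(-228, Add(V, -55)) = Mul(-228, Add(-55, V)) = Add(12540, Mul(-228, V)))
Mul(Mul(711714, Pow(545644, -1)), Pow(Function('X')(831), -1)) = Mul(Mul(711714, Pow(545644, -1)), Pow(Add(12540, Mul(-228, 831)), -1)) = Mul(Mul(711714, Rational(1, 545644)), Pow(Add(12540, -189468), -1)) = Mul(Rational(355857, 272822), Pow(-176928, -1)) = Mul(Rational(355857, 272822), Rational(-1, 176928)) = Rational(-118619, 16089950272)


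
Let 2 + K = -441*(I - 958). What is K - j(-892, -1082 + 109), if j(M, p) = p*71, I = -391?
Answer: 663990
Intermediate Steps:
j(M, p) = 71*p
K = 594907 (K = -2 - 441*(-391 - 958) = -2 - 441*(-1349) = -2 + 594909 = 594907)
K - j(-892, -1082 + 109) = 594907 - 71*(-1082 + 109) = 594907 - 71*(-973) = 594907 - 1*(-69083) = 594907 + 69083 = 663990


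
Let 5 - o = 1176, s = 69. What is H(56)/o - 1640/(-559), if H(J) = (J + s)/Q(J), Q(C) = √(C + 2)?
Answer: 1640/559 - 125*√58/67918 ≈ 2.9198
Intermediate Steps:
o = -1171 (o = 5 - 1*1176 = 5 - 1176 = -1171)
Q(C) = √(2 + C)
H(J) = (69 + J)/√(2 + J) (H(J) = (J + 69)/(√(2 + J)) = (69 + J)/√(2 + J))
H(56)/o - 1640/(-559) = ((69 + 56)/√(2 + 56))/(-1171) - 1640/(-559) = (125/√58)*(-1/1171) - 1640*(-1/559) = ((√58/58)*125)*(-1/1171) + 1640/559 = (125*√58/58)*(-1/1171) + 1640/559 = -125*√58/67918 + 1640/559 = 1640/559 - 125*√58/67918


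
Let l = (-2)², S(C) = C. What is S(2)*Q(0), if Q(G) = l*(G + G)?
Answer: 0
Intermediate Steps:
l = 4
Q(G) = 8*G (Q(G) = 4*(G + G) = 4*(2*G) = 8*G)
S(2)*Q(0) = 2*(8*0) = 2*0 = 0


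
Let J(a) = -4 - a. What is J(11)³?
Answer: -3375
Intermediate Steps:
J(11)³ = (-4 - 1*11)³ = (-4 - 11)³ = (-15)³ = -3375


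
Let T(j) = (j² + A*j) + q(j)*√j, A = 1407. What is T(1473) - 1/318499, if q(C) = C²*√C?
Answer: 1019277398401442/318499 ≈ 3.2003e+9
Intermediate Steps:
q(C) = C^(5/2)
T(j) = j² + j³ + 1407*j (T(j) = (j² + 1407*j) + j^(5/2)*√j = (j² + 1407*j) + j³ = j² + j³ + 1407*j)
T(1473) - 1/318499 = 1473*(1407 + 1473 + 1473²) - 1/318499 = 1473*(1407 + 1473 + 2169729) - 1*1/318499 = 1473*2172609 - 1/318499 = 3200253057 - 1/318499 = 1019277398401442/318499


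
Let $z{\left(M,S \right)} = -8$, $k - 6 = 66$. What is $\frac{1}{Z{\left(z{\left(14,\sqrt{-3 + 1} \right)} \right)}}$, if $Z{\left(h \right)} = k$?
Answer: $\frac{1}{72} \approx 0.013889$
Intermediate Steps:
$k = 72$ ($k = 6 + 66 = 72$)
$Z{\left(h \right)} = 72$
$\frac{1}{Z{\left(z{\left(14,\sqrt{-3 + 1} \right)} \right)}} = \frac{1}{72}$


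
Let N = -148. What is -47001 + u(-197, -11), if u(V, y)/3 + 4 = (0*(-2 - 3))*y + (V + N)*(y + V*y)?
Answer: -2278473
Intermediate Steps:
u(V, y) = -12 + 3*(-148 + V)*(y + V*y) (u(V, y) = -12 + 3*((0*(-2 - 3))*y + (V - 148)*(y + V*y)) = -12 + 3*((0*(-5))*y + (-148 + V)*(y + V*y)) = -12 + 3*(0*y + (-148 + V)*(y + V*y)) = -12 + 3*(0 + (-148 + V)*(y + V*y)) = -12 + 3*((-148 + V)*(y + V*y)) = -12 + 3*(-148 + V)*(y + V*y))
-47001 + u(-197, -11) = -47001 + (-12 - 444*(-11) - 441*(-197)*(-11) + 3*(-11)*(-197)**2) = -47001 + (-12 + 4884 - 955647 + 3*(-11)*38809) = -47001 + (-12 + 4884 - 955647 - 1280697) = -47001 - 2231472 = -2278473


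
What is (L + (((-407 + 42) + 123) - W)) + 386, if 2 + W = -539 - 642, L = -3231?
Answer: -1904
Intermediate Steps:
W = -1183 (W = -2 + (-539 - 642) = -2 - 1181 = -1183)
(L + (((-407 + 42) + 123) - W)) + 386 = (-3231 + (((-407 + 42) + 123) - 1*(-1183))) + 386 = (-3231 + ((-365 + 123) + 1183)) + 386 = (-3231 + (-242 + 1183)) + 386 = (-3231 + 941) + 386 = -2290 + 386 = -1904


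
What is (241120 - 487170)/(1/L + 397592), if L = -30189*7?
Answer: -10399204830/16804066843 ≈ -0.61885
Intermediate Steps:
L = -211323
(241120 - 487170)/(1/L + 397592) = (241120 - 487170)/(1/(-211323) + 397592) = -246050/(-1/211323 + 397592) = -246050/84020334215/211323 = -246050*211323/84020334215 = -10399204830/16804066843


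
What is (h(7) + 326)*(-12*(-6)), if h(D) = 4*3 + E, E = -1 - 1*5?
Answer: 23904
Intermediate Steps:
E = -6 (E = -1 - 5 = -6)
h(D) = 6 (h(D) = 4*3 - 6 = 12 - 6 = 6)
(h(7) + 326)*(-12*(-6)) = (6 + 326)*(-12*(-6)) = 332*72 = 23904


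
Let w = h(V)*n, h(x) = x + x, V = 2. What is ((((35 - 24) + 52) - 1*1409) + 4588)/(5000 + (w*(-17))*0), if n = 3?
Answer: 1621/2500 ≈ 0.64840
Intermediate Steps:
h(x) = 2*x
w = 12 (w = (2*2)*3 = 4*3 = 12)
((((35 - 24) + 52) - 1*1409) + 4588)/(5000 + (w*(-17))*0) = ((((35 - 24) + 52) - 1*1409) + 4588)/(5000 + (12*(-17))*0) = (((11 + 52) - 1409) + 4588)/(5000 - 204*0) = ((63 - 1409) + 4588)/(5000 + 0) = (-1346 + 4588)/5000 = 3242*(1/5000) = 1621/2500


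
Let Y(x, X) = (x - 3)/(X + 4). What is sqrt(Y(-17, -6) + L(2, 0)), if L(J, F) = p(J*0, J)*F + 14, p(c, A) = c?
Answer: 2*sqrt(6) ≈ 4.8990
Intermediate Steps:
Y(x, X) = (-3 + x)/(4 + X)
L(J, F) = 14 (L(J, F) = (J*0)*F + 14 = 0*F + 14 = 0 + 14 = 14)
sqrt(Y(-17, -6) + L(2, 0)) = sqrt((-3 - 17)/(4 - 6) + 14) = sqrt(-20/(-2) + 14) = sqrt(-1/2*(-20) + 14) = sqrt(10 + 14) = sqrt(24) = 2*sqrt(6)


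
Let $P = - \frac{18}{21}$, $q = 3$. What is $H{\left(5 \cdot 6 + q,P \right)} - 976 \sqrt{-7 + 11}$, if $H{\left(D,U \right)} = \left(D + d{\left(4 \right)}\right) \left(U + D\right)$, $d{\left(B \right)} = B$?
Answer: $- \frac{5339}{7} \approx -762.71$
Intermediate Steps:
$P = - \frac{6}{7}$ ($P = \left(-18\right) \frac{1}{21} = - \frac{6}{7} \approx -0.85714$)
$H{\left(D,U \right)} = \left(4 + D\right) \left(D + U\right)$ ($H{\left(D,U \right)} = \left(D + 4\right) \left(U + D\right) = \left(4 + D\right) \left(D + U\right)$)
$H{\left(5 \cdot 6 + q,P \right)} - 976 \sqrt{-7 + 11} = \left(\left(5 \cdot 6 + 3\right)^{2} + 4 \left(5 \cdot 6 + 3\right) + 4 \left(- \frac{6}{7}\right) + \left(5 \cdot 6 + 3\right) \left(- \frac{6}{7}\right)\right) - 976 \sqrt{-7 + 11} = \left(\left(30 + 3\right)^{2} + 4 \left(30 + 3\right) - \frac{24}{7} + \left(30 + 3\right) \left(- \frac{6}{7}\right)\right) - 976 \sqrt{4} = \left(33^{2} + 4 \cdot 33 - \frac{24}{7} + 33 \left(- \frac{6}{7}\right)\right) - 1952 = \left(1089 + 132 - \frac{24}{7} - \frac{198}{7}\right) - 1952 = \frac{8325}{7} - 1952 = - \frac{5339}{7}$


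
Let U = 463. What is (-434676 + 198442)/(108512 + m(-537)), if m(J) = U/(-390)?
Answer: -92131260/42319217 ≈ -2.1771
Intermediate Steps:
m(J) = -463/390 (m(J) = 463/(-390) = 463*(-1/390) = -463/390)
(-434676 + 198442)/(108512 + m(-537)) = (-434676 + 198442)/(108512 - 463/390) = -236234/42319217/390 = -236234*390/42319217 = -92131260/42319217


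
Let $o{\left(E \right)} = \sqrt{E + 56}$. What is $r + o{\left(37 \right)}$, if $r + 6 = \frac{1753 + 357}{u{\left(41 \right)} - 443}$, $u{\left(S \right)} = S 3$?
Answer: $- \frac{403}{32} + \sqrt{93} \approx -2.9501$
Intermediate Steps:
$u{\left(S \right)} = 3 S$
$o{\left(E \right)} = \sqrt{56 + E}$
$r = - \frac{403}{32}$ ($r = -6 + \frac{1753 + 357}{3 \cdot 41 - 443} = -6 + \frac{2110}{123 - 443} = -6 + \frac{2110}{-320} = -6 + 2110 \left(- \frac{1}{320}\right) = -6 - \frac{211}{32} = - \frac{403}{32} \approx -12.594$)
$r + o{\left(37 \right)} = - \frac{403}{32} + \sqrt{56 + 37} = - \frac{403}{32} + \sqrt{93}$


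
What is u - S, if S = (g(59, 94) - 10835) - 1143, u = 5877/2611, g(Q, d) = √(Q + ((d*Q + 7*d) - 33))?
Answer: 31280435/2611 - √6230 ≈ 11901.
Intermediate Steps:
g(Q, d) = √(-33 + Q + 7*d + Q*d) (g(Q, d) = √(Q + ((Q*d + 7*d) - 33)) = √(Q + ((7*d + Q*d) - 33)) = √(Q + (-33 + 7*d + Q*d)) = √(-33 + Q + 7*d + Q*d))
u = 5877/2611 (u = 5877*(1/2611) = 5877/2611 ≈ 2.2509)
S = -11978 + √6230 (S = (√(-33 + 59 + 7*94 + 59*94) - 10835) - 1143 = (√(-33 + 59 + 658 + 5546) - 10835) - 1143 = (√6230 - 10835) - 1143 = (-10835 + √6230) - 1143 = -11978 + √6230 ≈ -11899.)
u - S = 5877/2611 - (-11978 + √6230) = 5877/2611 + (11978 - √6230) = 31280435/2611 - √6230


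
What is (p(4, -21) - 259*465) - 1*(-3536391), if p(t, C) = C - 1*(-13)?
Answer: 3415948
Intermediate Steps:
p(t, C) = 13 + C (p(t, C) = C + 13 = 13 + C)
(p(4, -21) - 259*465) - 1*(-3536391) = ((13 - 21) - 259*465) - 1*(-3536391) = (-8 - 120435) + 3536391 = -120443 + 3536391 = 3415948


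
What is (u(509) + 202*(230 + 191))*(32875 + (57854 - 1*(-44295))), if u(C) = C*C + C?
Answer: 46533591168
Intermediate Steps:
u(C) = C + C² (u(C) = C² + C = C + C²)
(u(509) + 202*(230 + 191))*(32875 + (57854 - 1*(-44295))) = (509*(1 + 509) + 202*(230 + 191))*(32875 + (57854 - 1*(-44295))) = (509*510 + 202*421)*(32875 + (57854 + 44295)) = (259590 + 85042)*(32875 + 102149) = 344632*135024 = 46533591168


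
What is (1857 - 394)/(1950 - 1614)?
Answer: 209/48 ≈ 4.3542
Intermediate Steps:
(1857 - 394)/(1950 - 1614) = 1463/336 = 1463*(1/336) = 209/48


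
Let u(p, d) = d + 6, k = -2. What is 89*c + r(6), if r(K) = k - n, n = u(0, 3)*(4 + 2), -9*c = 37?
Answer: -3797/9 ≈ -421.89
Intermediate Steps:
c = -37/9 (c = -⅑*37 = -37/9 ≈ -4.1111)
u(p, d) = 6 + d
n = 54 (n = (6 + 3)*(4 + 2) = 9*6 = 54)
r(K) = -56 (r(K) = -2 - 1*54 = -2 - 54 = -56)
89*c + r(6) = 89*(-37/9) - 56 = -3293/9 - 56 = -3797/9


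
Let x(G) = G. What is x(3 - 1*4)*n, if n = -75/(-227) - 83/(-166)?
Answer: -377/454 ≈ -0.83040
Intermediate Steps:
n = 377/454 (n = -75*(-1/227) - 83*(-1/166) = 75/227 + 1/2 = 377/454 ≈ 0.83040)
x(3 - 1*4)*n = (3 - 1*4)*(377/454) = (3 - 4)*(377/454) = -1*377/454 = -377/454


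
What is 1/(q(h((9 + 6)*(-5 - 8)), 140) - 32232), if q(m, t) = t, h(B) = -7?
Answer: -1/32092 ≈ -3.1160e-5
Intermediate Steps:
1/(q(h((9 + 6)*(-5 - 8)), 140) - 32232) = 1/(140 - 32232) = 1/(-32092) = -1/32092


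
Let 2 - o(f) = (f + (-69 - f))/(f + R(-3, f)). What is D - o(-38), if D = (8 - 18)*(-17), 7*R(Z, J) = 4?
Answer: 44499/262 ≈ 169.84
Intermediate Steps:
R(Z, J) = 4/7 (R(Z, J) = (1/7)*4 = 4/7)
o(f) = 2 + 69/(4/7 + f) (o(f) = 2 - (f + (-69 - f))/(f + 4/7) = 2 - (-69)/(4/7 + f) = 2 + 69/(4/7 + f))
D = 170 (D = -10*(-17) = 170)
D - o(-38) = 170 - (491 + 14*(-38))/(4 + 7*(-38)) = 170 - (491 - 532)/(4 - 266) = 170 - (-41)/(-262) = 170 - (-1)*(-41)/262 = 170 - 1*41/262 = 170 - 41/262 = 44499/262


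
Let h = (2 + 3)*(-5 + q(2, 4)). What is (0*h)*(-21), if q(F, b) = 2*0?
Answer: 0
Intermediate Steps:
q(F, b) = 0
h = -25 (h = (2 + 3)*(-5 + 0) = 5*(-5) = -25)
(0*h)*(-21) = (0*(-25))*(-21) = 0*(-21) = 0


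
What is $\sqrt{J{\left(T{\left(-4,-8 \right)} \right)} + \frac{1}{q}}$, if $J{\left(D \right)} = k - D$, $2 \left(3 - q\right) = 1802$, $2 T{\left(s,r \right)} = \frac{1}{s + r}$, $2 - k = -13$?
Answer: $\frac{\sqrt{436635438}}{5388} \approx 3.8782$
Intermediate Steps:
$k = 15$ ($k = 2 - -13 = 2 + 13 = 15$)
$T{\left(s,r \right)} = \frac{1}{2 \left(r + s\right)}$ ($T{\left(s,r \right)} = \frac{1}{2 \left(s + r\right)} = \frac{1}{2 \left(r + s\right)}$)
$q = -898$ ($q = 3 - 901 = -898$)
$J{\left(D \right)} = 15 - D$
$\sqrt{J{\left(T{\left(-4,-8 \right)} \right)} + \frac{1}{q}} = \sqrt{\left(15 - \frac{1}{2 \left(-8 - 4\right)}\right) + \frac{1}{-898}} = \sqrt{\left(15 - \frac{1}{2 \left(-12\right)}\right) - \frac{1}{898}} = \sqrt{\left(15 - \frac{1}{2} \left(- \frac{1}{12}\right)\right) - \frac{1}{898}} = \sqrt{\left(15 - - \frac{1}{24}\right) - \frac{1}{898}} = \sqrt{\left(15 + \frac{1}{24}\right) - \frac{1}{898}} = \sqrt{\frac{361}{24} - \frac{1}{898}} = \sqrt{\frac{162077}{10776}} = \frac{\sqrt{436635438}}{5388}$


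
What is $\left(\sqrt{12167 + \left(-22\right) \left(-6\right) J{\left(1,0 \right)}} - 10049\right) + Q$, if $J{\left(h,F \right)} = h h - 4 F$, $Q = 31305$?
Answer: $21256 + 7 \sqrt{251} \approx 21367.0$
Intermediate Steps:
$J{\left(h,F \right)} = h^{2} - 4 F$
$\left(\sqrt{12167 + \left(-22\right) \left(-6\right) J{\left(1,0 \right)}} - 10049\right) + Q = \left(\sqrt{12167 + \left(-22\right) \left(-6\right) \left(1^{2} - 0\right)} - 10049\right) + 31305 = \left(\sqrt{12167 + 132 \left(1 + 0\right)} - 10049\right) + 31305 = \left(\sqrt{12167 + 132 \cdot 1} - 10049\right) + 31305 = \left(\sqrt{12167 + 132} - 10049\right) + 31305 = \left(\sqrt{12299} - 10049\right) + 31305 = \left(7 \sqrt{251} - 10049\right) + 31305 = \left(-10049 + 7 \sqrt{251}\right) + 31305 = 21256 + 7 \sqrt{251}$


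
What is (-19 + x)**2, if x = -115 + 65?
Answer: 4761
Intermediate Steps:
x = -50
(-19 + x)**2 = (-19 - 50)**2 = (-69)**2 = 4761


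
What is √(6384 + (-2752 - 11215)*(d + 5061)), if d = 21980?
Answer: I*√377675263 ≈ 19434.0*I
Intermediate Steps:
√(6384 + (-2752 - 11215)*(d + 5061)) = √(6384 + (-2752 - 11215)*(21980 + 5061)) = √(6384 - 13967*27041) = √(6384 - 377681647) = √(-377675263) = I*√377675263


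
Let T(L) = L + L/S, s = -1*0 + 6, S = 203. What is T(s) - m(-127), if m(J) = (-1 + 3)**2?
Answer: 412/203 ≈ 2.0296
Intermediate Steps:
m(J) = 4 (m(J) = 2**2 = 4)
s = 6 (s = 0 + 6 = 6)
T(L) = 204*L/203 (T(L) = L + L/203 = 204*L/203)
T(s) - m(-127) = (204/203)*6 - 1*4 = 1224/203 - 4 = 412/203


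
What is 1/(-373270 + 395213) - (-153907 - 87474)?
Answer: 5296623284/21943 ≈ 2.4138e+5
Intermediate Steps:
1/(-373270 + 395213) - (-153907 - 87474) = 1/21943 - 1*(-241381) = 1/21943 + 241381 = 5296623284/21943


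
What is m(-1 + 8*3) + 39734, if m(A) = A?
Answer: 39757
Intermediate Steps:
m(-1 + 8*3) + 39734 = (-1 + 8*3) + 39734 = (-1 + 24) + 39734 = 23 + 39734 = 39757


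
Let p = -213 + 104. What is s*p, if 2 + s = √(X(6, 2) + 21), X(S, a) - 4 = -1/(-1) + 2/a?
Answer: 218 - 327*√3 ≈ -348.38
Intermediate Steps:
X(S, a) = 5 + 2/a (X(S, a) = 4 + (-1/(-1) + 2/a) = 4 + (-1*(-1) + 2/a) = 4 + (1 + 2/a) = 5 + 2/a)
p = -109
s = -2 + 3*√3 (s = -2 + √((5 + 2/2) + 21) = -2 + √((5 + 2*(½)) + 21) = -2 + √((5 + 1) + 21) = -2 + √(6 + 21) = -2 + √27 = -2 + 3*√3 ≈ 3.1962)
s*p = (-2 + 3*√3)*(-109) = 218 - 327*√3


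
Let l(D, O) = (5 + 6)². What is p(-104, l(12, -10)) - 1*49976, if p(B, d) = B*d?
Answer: -62560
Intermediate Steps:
l(D, O) = 121 (l(D, O) = 11² = 121)
p(-104, l(12, -10)) - 1*49976 = -104*121 - 1*49976 = -12584 - 49976 = -62560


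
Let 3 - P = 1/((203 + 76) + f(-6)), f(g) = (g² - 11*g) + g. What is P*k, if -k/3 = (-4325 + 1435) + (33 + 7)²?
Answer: 289992/25 ≈ 11600.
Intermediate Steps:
f(g) = g² - 10*g
P = 1124/375 (P = 3 - 1/((203 + 76) - 6*(-10 - 6)) = 3 - 1/(279 - 6*(-16)) = 3 - 1/(279 + 96) = 3 - 1/375 = 1124/375 ≈ 2.9973)
k = 3870 (k = -3*((-4325 + 1435) + (33 + 7)²) = -3*(-2890 + 40²) = -3*(-2890 + 1600) = -3*(-1290) = 3870)
P*k = (1124/375)*3870 = 289992/25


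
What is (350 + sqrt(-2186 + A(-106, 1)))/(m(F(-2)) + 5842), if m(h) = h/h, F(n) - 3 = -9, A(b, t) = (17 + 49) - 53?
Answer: 350/5843 + I*sqrt(2173)/5843 ≈ 0.059901 + 0.007978*I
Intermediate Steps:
A(b, t) = 13 (A(b, t) = 66 - 53 = 13)
F(n) = -6 (F(n) = 3 - 9 = -6)
m(h) = 1
(350 + sqrt(-2186 + A(-106, 1)))/(m(F(-2)) + 5842) = (350 + sqrt(-2186 + 13))/(1 + 5842) = (350 + sqrt(-2173))/5843 = (350 + I*sqrt(2173))*(1/5843) = 350/5843 + I*sqrt(2173)/5843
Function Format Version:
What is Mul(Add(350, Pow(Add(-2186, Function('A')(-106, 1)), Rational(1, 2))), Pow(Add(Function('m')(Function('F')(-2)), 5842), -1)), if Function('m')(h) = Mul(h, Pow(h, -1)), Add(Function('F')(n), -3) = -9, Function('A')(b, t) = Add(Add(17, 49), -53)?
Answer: Add(Rational(350, 5843), Mul(Rational(1, 5843), I, Pow(2173, Rational(1, 2)))) ≈ Add(0.059901, Mul(0.0079780, I))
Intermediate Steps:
Function('A')(b, t) = 13 (Function('A')(b, t) = Add(66, -53) = 13)
Function('F')(n) = -6 (Function('F')(n) = Add(3, -9) = -6)
Function('m')(h) = 1
Mul(Add(350, Pow(Add(-2186, Function('A')(-106, 1)), Rational(1, 2))), Pow(Add(Function('m')(Function('F')(-2)), 5842), -1)) = Mul(Add(350, Pow(Add(-2186, 13), Rational(1, 2))), Pow(Add(1, 5842), -1)) = Mul(Add(350, Pow(-2173, Rational(1, 2))), Pow(5843, -1)) = Mul(Add(350, Mul(I, Pow(2173, Rational(1, 2)))), Rational(1, 5843)) = Add(Rational(350, 5843), Mul(Rational(1, 5843), I, Pow(2173, Rational(1, 2))))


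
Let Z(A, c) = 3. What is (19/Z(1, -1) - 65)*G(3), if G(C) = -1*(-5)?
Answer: -880/3 ≈ -293.33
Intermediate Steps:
G(C) = 5
(19/Z(1, -1) - 65)*G(3) = (19/3 - 65)*5 = -176/3*5 = -880/3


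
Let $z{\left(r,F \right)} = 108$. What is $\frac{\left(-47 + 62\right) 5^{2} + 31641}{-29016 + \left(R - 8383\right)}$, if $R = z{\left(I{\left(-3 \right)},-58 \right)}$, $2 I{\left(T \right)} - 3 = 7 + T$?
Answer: $- \frac{32016}{37291} \approx -0.85855$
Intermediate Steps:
$I{\left(T \right)} = 5 + \frac{T}{2}$ ($I{\left(T \right)} = \frac{3}{2} + \frac{7 + T}{2} = \frac{3}{2} + \left(\frac{7}{2} + \frac{T}{2}\right) = 5 + \frac{T}{2}$)
$R = 108$
$\frac{\left(-47 + 62\right) 5^{2} + 31641}{-29016 + \left(R - 8383\right)} = \frac{\left(-47 + 62\right) 5^{2} + 31641}{-29016 + \left(108 - 8383\right)} = \frac{15 \cdot 25 + 31641}{-29016 - 8275} = \frac{375 + 31641}{-37291} = 32016 \left(- \frac{1}{37291}\right) = - \frac{32016}{37291}$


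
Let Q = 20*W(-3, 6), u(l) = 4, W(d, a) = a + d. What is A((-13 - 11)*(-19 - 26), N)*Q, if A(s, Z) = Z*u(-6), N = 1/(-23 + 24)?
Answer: 240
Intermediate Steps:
N = 1 (N = 1/1 = 1)
A(s, Z) = 4*Z (A(s, Z) = Z*4 = 4*Z)
Q = 60 (Q = 20*(6 - 3) = 20*3 = 60)
A((-13 - 11)*(-19 - 26), N)*Q = (4*1)*60 = 4*60 = 240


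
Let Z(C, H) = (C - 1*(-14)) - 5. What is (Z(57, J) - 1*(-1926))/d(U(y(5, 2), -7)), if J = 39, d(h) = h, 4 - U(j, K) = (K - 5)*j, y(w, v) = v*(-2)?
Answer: -498/11 ≈ -45.273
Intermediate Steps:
y(w, v) = -2*v
U(j, K) = 4 - j*(-5 + K) (U(j, K) = 4 - (K - 5)*j = 4 - (-5 + K)*j = 4 - j*(-5 + K))
Z(C, H) = 9 + C (Z(C, H) = (C + 14) - 5 = (14 + C) - 5 = 9 + C)
(Z(57, J) - 1*(-1926))/d(U(y(5, 2), -7)) = ((9 + 57) - 1*(-1926))/(4 + 5*(-2*2) - 1*(-7)*(-2*2)) = (66 + 1926)/(4 + 5*(-4) - 1*(-7)*(-4)) = 1992/(4 - 20 - 28) = 1992/(-44) = 1992*(-1/44) = -498/11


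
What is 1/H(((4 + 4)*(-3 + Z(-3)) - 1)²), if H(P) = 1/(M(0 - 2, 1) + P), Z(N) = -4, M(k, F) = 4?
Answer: 3253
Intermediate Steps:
H(P) = 1/(4 + P)
1/H(((4 + 4)*(-3 + Z(-3)) - 1)²) = 1/(1/(4 + ((4 + 4)*(-3 - 4) - 1)²)) = 1/(1/(4 + (8*(-7) - 1)²)) = 1/(1/(4 + (-56 - 1)²)) = 1/(1/(4 + (-57)²)) = 1/(1/(4 + 3249)) = 1/(1/3253) = 3253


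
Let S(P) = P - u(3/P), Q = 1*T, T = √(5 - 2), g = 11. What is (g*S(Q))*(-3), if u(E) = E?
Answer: 0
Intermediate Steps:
T = √3 ≈ 1.7320
Q = √3 (Q = 1*√3 = √3 ≈ 1.7320)
S(P) = P - 3/P
(g*S(Q))*(-3) = (11*(√3 - 3*√3/3))*(-3) = (11*(√3 - √3))*(-3) = (11*0)*(-3) = 0*(-3) = 0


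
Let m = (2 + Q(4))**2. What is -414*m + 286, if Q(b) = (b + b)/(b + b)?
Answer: -3440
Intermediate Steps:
Q(b) = 1 (Q(b) = (2*b)/((2*b)) = (2*b)*(1/(2*b)) = 1)
m = 9 (m = (2 + 1)**2 = 3**2 = 9)
-414*m + 286 = -414*9 + 286 = -3726 + 286 = -3440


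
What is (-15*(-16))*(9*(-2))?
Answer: -4320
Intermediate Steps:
(-15*(-16))*(9*(-2)) = 240*(-18) = -4320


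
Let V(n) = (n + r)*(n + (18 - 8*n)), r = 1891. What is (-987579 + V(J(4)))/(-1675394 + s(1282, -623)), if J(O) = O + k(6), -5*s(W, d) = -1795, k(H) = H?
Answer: 1086431/1675035 ≈ 0.64860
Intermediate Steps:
s(W, d) = 359 (s(W, d) = -⅕*(-1795) = 359)
J(O) = 6 + O (J(O) = O + 6 = 6 + O)
V(n) = (18 - 7*n)*(1891 + n) (V(n) = (n + 1891)*(n + (18 - 8*n)) = (1891 + n)*(18 - 7*n) = (18 - 7*n)*(1891 + n))
(-987579 + V(J(4)))/(-1675394 + s(1282, -623)) = (-987579 + (34038 - 13219*(6 + 4) - 7*(6 + 4)²))/(-1675394 + 359) = (-987579 + (34038 - 13219*10 - 7*10²))/(-1675035) = (-987579 + (34038 - 132190 - 7*100))*(-1/1675035) = (-987579 + (34038 - 132190 - 700))*(-1/1675035) = (-987579 - 98852)*(-1/1675035) = -1086431*(-1/1675035) = 1086431/1675035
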